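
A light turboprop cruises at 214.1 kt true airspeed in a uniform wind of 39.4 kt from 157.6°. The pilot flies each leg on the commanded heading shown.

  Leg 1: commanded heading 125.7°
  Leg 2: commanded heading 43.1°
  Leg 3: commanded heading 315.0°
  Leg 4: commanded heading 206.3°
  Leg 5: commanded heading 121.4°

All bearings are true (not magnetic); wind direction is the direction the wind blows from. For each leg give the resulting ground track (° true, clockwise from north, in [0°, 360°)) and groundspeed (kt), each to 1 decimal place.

Leg 1: track=119.1°, groundspeed=181.8 kt
Leg 2: track=34.3°, groundspeed=233.2 kt
Leg 3: track=318.5°, groundspeed=250.9 kt
Leg 4: track=215.2°, groundspeed=190.4 kt
Leg 5: track=114.1°, groundspeed=183.8 kt

Leg 1: heading 125.7°; drift -6.6° → track 119.1°, groundspeed 181.8 kt
Leg 2: heading 43.1°; drift -8.8° → track 34.3°, groundspeed 233.2 kt
Leg 3: heading 315.0°; drift +3.5° → track 318.5°, groundspeed 250.9 kt
Leg 4: heading 206.3°; drift +8.9° → track 215.2°, groundspeed 190.4 kt
Leg 5: heading 121.4°; drift -7.3° → track 114.1°, groundspeed 183.8 kt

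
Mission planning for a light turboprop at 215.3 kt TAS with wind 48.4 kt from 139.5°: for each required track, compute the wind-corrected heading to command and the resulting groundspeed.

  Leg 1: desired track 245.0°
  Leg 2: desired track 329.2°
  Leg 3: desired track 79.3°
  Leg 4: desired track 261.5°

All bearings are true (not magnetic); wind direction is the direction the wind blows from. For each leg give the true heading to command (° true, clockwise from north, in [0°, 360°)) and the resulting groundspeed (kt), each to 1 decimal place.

Leg 1: heading=232.5°, groundspeed=223.1 kt
Leg 2: heading=331.4°, groundspeed=262.9 kt
Leg 3: heading=90.5°, groundspeed=187.1 kt
Leg 4: heading=250.5°, groundspeed=237.0 kt

Leg 1: desired track 245.0°; wind correction -12.5° → command heading 232.5°, groundspeed 223.1 kt
Leg 2: desired track 329.2°; wind correction +2.2° → command heading 331.4°, groundspeed 262.9 kt
Leg 3: desired track 79.3°; wind correction +11.2° → command heading 90.5°, groundspeed 187.1 kt
Leg 4: desired track 261.5°; wind correction -11.0° → command heading 250.5°, groundspeed 237.0 kt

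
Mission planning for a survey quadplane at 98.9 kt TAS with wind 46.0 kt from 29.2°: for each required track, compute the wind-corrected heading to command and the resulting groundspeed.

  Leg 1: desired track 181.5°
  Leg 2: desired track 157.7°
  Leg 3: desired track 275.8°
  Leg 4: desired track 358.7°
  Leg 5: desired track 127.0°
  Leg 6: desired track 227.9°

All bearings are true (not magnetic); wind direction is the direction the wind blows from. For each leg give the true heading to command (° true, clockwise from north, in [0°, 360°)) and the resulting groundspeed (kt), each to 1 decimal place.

Leg 1: desired track 181.5°; wind correction -12.5° → command heading 169.0°, groundspeed 137.3 kt
Leg 2: desired track 157.7°; wind correction -21.3° → command heading 136.4°, groundspeed 120.8 kt
Leg 3: desired track 275.8°; wind correction +25.3° → command heading 301.1°, groundspeed 107.7 kt
Leg 4: desired track 358.7°; wind correction +13.7° → command heading 12.4°, groundspeed 56.5 kt
Leg 5: desired track 127.0°; wind correction -27.4° → command heading 99.6°, groundspeed 94.0 kt
Leg 6: desired track 227.9°; wind correction +8.6° → command heading 236.5°, groundspeed 141.4 kt

Leg 1: heading=169.0°, groundspeed=137.3 kt
Leg 2: heading=136.4°, groundspeed=120.8 kt
Leg 3: heading=301.1°, groundspeed=107.7 kt
Leg 4: heading=12.4°, groundspeed=56.5 kt
Leg 5: heading=99.6°, groundspeed=94.0 kt
Leg 6: heading=236.5°, groundspeed=141.4 kt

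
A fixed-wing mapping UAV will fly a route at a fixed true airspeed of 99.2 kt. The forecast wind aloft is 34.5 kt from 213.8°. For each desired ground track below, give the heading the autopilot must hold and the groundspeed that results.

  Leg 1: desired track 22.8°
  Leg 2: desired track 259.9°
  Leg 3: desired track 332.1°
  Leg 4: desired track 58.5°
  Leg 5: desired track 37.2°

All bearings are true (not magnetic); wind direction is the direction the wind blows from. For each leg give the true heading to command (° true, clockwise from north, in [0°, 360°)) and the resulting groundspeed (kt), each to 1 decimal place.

Leg 1: desired track 22.8°; wind correction -3.8° → command heading 19.0°, groundspeed 132.8 kt
Leg 2: desired track 259.9°; wind correction -14.5° → command heading 245.4°, groundspeed 72.1 kt
Leg 3: desired track 332.1°; wind correction -17.8° → command heading 314.3°, groundspeed 110.8 kt
Leg 4: desired track 58.5°; wind correction +8.4° → command heading 66.9°, groundspeed 129.5 kt
Leg 5: desired track 37.2°; wind correction +1.2° → command heading 38.4°, groundspeed 133.6 kt

Leg 1: heading=19.0°, groundspeed=132.8 kt
Leg 2: heading=245.4°, groundspeed=72.1 kt
Leg 3: heading=314.3°, groundspeed=110.8 kt
Leg 4: heading=66.9°, groundspeed=129.5 kt
Leg 5: heading=38.4°, groundspeed=133.6 kt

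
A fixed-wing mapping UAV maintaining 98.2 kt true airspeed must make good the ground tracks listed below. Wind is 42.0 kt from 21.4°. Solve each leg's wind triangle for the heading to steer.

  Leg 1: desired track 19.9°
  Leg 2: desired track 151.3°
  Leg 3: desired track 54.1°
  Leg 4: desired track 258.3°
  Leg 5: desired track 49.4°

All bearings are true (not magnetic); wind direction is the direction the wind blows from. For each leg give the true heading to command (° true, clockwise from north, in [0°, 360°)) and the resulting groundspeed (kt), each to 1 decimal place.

Leg 1: desired track 19.9°; wind correction +0.6° → command heading 20.5°, groundspeed 56.2 kt
Leg 2: desired track 151.3°; wind correction -19.2° → command heading 132.1°, groundspeed 119.7 kt
Leg 3: desired track 54.1°; wind correction -13.4° → command heading 40.7°, groundspeed 60.2 kt
Leg 4: desired track 258.3°; wind correction +21.0° → command heading 279.3°, groundspeed 114.6 kt
Leg 5: desired track 49.4°; wind correction -11.6° → command heading 37.8°, groundspeed 59.1 kt

Leg 1: heading=20.5°, groundspeed=56.2 kt
Leg 2: heading=132.1°, groundspeed=119.7 kt
Leg 3: heading=40.7°, groundspeed=60.2 kt
Leg 4: heading=279.3°, groundspeed=114.6 kt
Leg 5: heading=37.8°, groundspeed=59.1 kt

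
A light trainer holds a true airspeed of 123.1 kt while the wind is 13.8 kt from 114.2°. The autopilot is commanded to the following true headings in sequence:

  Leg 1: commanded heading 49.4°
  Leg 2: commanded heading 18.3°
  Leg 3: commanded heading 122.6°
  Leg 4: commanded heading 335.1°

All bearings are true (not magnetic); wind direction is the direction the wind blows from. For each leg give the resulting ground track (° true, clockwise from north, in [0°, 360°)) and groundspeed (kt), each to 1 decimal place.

Leg 1: track=43.3°, groundspeed=117.9 kt
Leg 2: track=12.0°, groundspeed=125.3 kt
Leg 3: track=123.7°, groundspeed=109.5 kt
Leg 4: track=331.2°, groundspeed=133.8 kt

Leg 1: heading 49.4°; drift -6.1° → track 43.3°, groundspeed 117.9 kt
Leg 2: heading 18.3°; drift -6.3° → track 12.0°, groundspeed 125.3 kt
Leg 3: heading 122.6°; drift +1.1° → track 123.7°, groundspeed 109.5 kt
Leg 4: heading 335.1°; drift -3.9° → track 331.2°, groundspeed 133.8 kt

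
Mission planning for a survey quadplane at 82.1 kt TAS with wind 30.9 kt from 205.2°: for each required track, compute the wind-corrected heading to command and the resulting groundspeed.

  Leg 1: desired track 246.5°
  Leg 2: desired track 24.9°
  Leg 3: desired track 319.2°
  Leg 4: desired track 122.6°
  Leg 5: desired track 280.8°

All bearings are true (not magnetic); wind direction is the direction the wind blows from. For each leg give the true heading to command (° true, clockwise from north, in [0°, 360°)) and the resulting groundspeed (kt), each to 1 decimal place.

Leg 1: heading=232.1°, groundspeed=56.3 kt
Leg 2: heading=24.8°, groundspeed=113.0 kt
Leg 3: heading=299.1°, groundspeed=89.7 kt
Leg 4: heading=144.5°, groundspeed=72.2 kt
Leg 5: heading=259.4°, groundspeed=68.8 kt

Leg 1: desired track 246.5°; wind correction -14.4° → command heading 232.1°, groundspeed 56.3 kt
Leg 2: desired track 24.9°; wind correction -0.1° → command heading 24.8°, groundspeed 113.0 kt
Leg 3: desired track 319.2°; wind correction -20.1° → command heading 299.1°, groundspeed 89.7 kt
Leg 4: desired track 122.6°; wind correction +21.9° → command heading 144.5°, groundspeed 72.2 kt
Leg 5: desired track 280.8°; wind correction -21.4° → command heading 259.4°, groundspeed 68.8 kt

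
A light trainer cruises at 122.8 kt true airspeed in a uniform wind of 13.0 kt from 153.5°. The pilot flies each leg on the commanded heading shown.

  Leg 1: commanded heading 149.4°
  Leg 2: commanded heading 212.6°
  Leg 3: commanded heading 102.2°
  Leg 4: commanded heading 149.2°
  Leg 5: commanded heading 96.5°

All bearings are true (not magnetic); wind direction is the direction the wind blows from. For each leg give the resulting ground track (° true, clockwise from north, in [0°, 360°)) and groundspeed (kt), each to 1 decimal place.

Leg 1: track=148.9°, groundspeed=109.8 kt
Leg 2: track=218.1°, groundspeed=116.7 kt
Leg 3: track=97.1°, groundspeed=115.1 kt
Leg 4: track=148.7°, groundspeed=109.8 kt
Leg 5: track=91.1°, groundspeed=116.2 kt

Leg 1: heading 149.4°; drift -0.5° → track 148.9°, groundspeed 109.8 kt
Leg 2: heading 212.6°; drift +5.5° → track 218.1°, groundspeed 116.7 kt
Leg 3: heading 102.2°; drift -5.1° → track 97.1°, groundspeed 115.1 kt
Leg 4: heading 149.2°; drift -0.5° → track 148.7°, groundspeed 109.8 kt
Leg 5: heading 96.5°; drift -5.4° → track 91.1°, groundspeed 116.2 kt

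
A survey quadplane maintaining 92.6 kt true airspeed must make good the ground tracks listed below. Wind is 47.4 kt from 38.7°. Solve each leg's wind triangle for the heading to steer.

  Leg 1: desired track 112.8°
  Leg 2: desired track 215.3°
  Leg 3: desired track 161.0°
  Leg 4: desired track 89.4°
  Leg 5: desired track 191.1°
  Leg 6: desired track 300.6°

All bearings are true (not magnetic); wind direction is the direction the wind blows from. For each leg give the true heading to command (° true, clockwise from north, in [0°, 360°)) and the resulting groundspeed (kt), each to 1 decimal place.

Leg 1: heading=83.3°, groundspeed=67.6 kt
Leg 2: heading=213.6°, groundspeed=139.9 kt
Leg 3: heading=135.4°, groundspeed=108.8 kt
Leg 4: heading=66.1°, groundspeed=55.0 kt
Leg 5: heading=177.4°, groundspeed=132.0 kt
Leg 6: heading=331.0°, groundspeed=86.5 kt

Leg 1: desired track 112.8°; wind correction -29.5° → command heading 83.3°, groundspeed 67.6 kt
Leg 2: desired track 215.3°; wind correction -1.7° → command heading 213.6°, groundspeed 139.9 kt
Leg 3: desired track 161.0°; wind correction -25.6° → command heading 135.4°, groundspeed 108.8 kt
Leg 4: desired track 89.4°; wind correction -23.3° → command heading 66.1°, groundspeed 55.0 kt
Leg 5: desired track 191.1°; wind correction -13.7° → command heading 177.4°, groundspeed 132.0 kt
Leg 6: desired track 300.6°; wind correction +30.4° → command heading 331.0°, groundspeed 86.5 kt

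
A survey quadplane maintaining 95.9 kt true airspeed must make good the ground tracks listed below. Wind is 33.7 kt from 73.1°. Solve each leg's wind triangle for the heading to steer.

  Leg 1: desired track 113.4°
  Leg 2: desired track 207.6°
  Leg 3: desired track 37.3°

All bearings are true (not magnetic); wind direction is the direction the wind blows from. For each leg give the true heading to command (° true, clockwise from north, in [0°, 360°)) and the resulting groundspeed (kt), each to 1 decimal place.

Leg 1: desired track 113.4°; wind correction -13.1° → command heading 100.3°, groundspeed 67.7 kt
Leg 2: desired track 207.6°; wind correction -14.5° → command heading 193.1°, groundspeed 116.5 kt
Leg 3: desired track 37.3°; wind correction +11.9° → command heading 49.2°, groundspeed 66.5 kt

Leg 1: heading=100.3°, groundspeed=67.7 kt
Leg 2: heading=193.1°, groundspeed=116.5 kt
Leg 3: heading=49.2°, groundspeed=66.5 kt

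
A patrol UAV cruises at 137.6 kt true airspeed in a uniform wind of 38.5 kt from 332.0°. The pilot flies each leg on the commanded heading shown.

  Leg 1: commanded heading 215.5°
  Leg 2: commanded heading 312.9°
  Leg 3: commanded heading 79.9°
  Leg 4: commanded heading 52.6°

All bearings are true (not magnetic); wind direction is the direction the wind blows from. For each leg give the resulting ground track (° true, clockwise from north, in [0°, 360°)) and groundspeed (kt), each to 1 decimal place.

Leg 1: track=203.0°, groundspeed=158.6 kt
Leg 2: track=305.8°, groundspeed=102.0 kt
Leg 3: track=93.7°, groundspeed=153.9 kt
Leg 4: track=68.7°, groundspeed=136.7 kt

Leg 1: heading 215.5°; drift -12.5° → track 203.0°, groundspeed 158.6 kt
Leg 2: heading 312.9°; drift -7.1° → track 305.8°, groundspeed 102.0 kt
Leg 3: heading 79.9°; drift +13.8° → track 93.7°, groundspeed 153.9 kt
Leg 4: heading 52.6°; drift +16.1° → track 68.7°, groundspeed 136.7 kt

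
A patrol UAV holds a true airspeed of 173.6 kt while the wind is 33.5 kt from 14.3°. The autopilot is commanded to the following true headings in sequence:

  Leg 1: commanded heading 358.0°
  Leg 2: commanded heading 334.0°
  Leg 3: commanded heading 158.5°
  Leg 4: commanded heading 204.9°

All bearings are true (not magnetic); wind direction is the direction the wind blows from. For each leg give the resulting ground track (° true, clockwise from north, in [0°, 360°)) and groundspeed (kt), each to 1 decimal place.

Leg 1: track=354.2°, groundspeed=141.8 kt
Leg 2: track=325.7°, groundspeed=149.6 kt
Leg 3: track=164.1°, groundspeed=201.7 kt
Leg 4: track=203.2°, groundspeed=206.6 kt

Leg 1: heading 358.0°; drift -3.8° → track 354.2°, groundspeed 141.8 kt
Leg 2: heading 334.0°; drift -8.3° → track 325.7°, groundspeed 149.6 kt
Leg 3: heading 158.5°; drift +5.6° → track 164.1°, groundspeed 201.7 kt
Leg 4: heading 204.9°; drift -1.7° → track 203.2°, groundspeed 206.6 kt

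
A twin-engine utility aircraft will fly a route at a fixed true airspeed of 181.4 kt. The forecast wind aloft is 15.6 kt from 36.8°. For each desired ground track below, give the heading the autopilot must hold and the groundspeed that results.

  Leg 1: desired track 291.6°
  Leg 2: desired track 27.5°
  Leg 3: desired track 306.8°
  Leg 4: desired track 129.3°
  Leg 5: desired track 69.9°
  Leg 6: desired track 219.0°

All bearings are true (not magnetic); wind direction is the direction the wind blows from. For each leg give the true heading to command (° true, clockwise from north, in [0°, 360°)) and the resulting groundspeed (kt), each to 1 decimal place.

Leg 1: heading=296.4°, groundspeed=184.9 kt
Leg 2: heading=28.3°, groundspeed=166.0 kt
Leg 3: heading=311.7°, groundspeed=180.7 kt
Leg 4: heading=124.4°, groundspeed=181.4 kt
Leg 5: heading=67.2°, groundspeed=168.1 kt
Leg 6: heading=219.2°, groundspeed=197.0 kt

Leg 1: desired track 291.6°; wind correction +4.8° → command heading 296.4°, groundspeed 184.9 kt
Leg 2: desired track 27.5°; wind correction +0.8° → command heading 28.3°, groundspeed 166.0 kt
Leg 3: desired track 306.8°; wind correction +4.9° → command heading 311.7°, groundspeed 180.7 kt
Leg 4: desired track 129.3°; wind correction -4.9° → command heading 124.4°, groundspeed 181.4 kt
Leg 5: desired track 69.9°; wind correction -2.7° → command heading 67.2°, groundspeed 168.1 kt
Leg 6: desired track 219.0°; wind correction +0.2° → command heading 219.2°, groundspeed 197.0 kt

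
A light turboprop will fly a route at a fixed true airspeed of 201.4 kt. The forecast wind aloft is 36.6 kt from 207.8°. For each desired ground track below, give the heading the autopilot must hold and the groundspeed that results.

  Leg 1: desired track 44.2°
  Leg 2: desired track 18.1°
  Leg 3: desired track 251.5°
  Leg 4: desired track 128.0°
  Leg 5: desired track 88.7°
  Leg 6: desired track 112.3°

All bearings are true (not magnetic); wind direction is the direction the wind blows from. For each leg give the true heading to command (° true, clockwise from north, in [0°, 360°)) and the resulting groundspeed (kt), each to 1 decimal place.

Leg 1: heading=47.1°, groundspeed=236.2 kt
Leg 2: heading=16.3°, groundspeed=237.4 kt
Leg 3: heading=244.3°, groundspeed=173.3 kt
Leg 4: heading=138.3°, groundspeed=191.7 kt
Leg 5: heading=97.8°, groundspeed=216.6 kt
Leg 6: heading=122.7°, groundspeed=201.6 kt

Leg 1: desired track 44.2°; wind correction +2.9° → command heading 47.1°, groundspeed 236.2 kt
Leg 2: desired track 18.1°; wind correction -1.8° → command heading 16.3°, groundspeed 237.4 kt
Leg 3: desired track 251.5°; wind correction -7.2° → command heading 244.3°, groundspeed 173.3 kt
Leg 4: desired track 128.0°; wind correction +10.3° → command heading 138.3°, groundspeed 191.7 kt
Leg 5: desired track 88.7°; wind correction +9.1° → command heading 97.8°, groundspeed 216.6 kt
Leg 6: desired track 112.3°; wind correction +10.4° → command heading 122.7°, groundspeed 201.6 kt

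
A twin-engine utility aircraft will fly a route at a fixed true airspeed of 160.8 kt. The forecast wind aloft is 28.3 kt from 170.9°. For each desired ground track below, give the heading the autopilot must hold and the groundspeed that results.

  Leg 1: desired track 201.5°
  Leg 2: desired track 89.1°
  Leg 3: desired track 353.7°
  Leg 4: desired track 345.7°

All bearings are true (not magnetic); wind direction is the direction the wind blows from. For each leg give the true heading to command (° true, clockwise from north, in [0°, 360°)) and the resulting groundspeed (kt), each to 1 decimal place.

Leg 1: heading=196.4°, groundspeed=135.8 kt
Leg 2: heading=99.1°, groundspeed=154.3 kt
Leg 3: heading=354.2°, groundspeed=189.1 kt
Leg 4: heading=344.8°, groundspeed=189.0 kt

Leg 1: desired track 201.5°; wind correction -5.1° → command heading 196.4°, groundspeed 135.8 kt
Leg 2: desired track 89.1°; wind correction +10.0° → command heading 99.1°, groundspeed 154.3 kt
Leg 3: desired track 353.7°; wind correction +0.5° → command heading 354.2°, groundspeed 189.1 kt
Leg 4: desired track 345.7°; wind correction -0.9° → command heading 344.8°, groundspeed 189.0 kt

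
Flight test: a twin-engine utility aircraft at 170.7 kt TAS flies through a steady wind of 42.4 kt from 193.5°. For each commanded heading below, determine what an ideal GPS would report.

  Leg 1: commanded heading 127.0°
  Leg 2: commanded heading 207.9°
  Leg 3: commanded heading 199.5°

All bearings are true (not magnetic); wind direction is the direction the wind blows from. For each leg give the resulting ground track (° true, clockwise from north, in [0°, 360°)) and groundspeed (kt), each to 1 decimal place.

Leg 1: heading 127.0°; drift -14.2° → track 112.8°, groundspeed 158.6 kt
Leg 2: heading 207.9°; drift +4.7° → track 212.6°, groundspeed 130.1 kt
Leg 3: heading 199.5°; drift +2.0° → track 201.5°, groundspeed 128.6 kt

Leg 1: track=112.8°, groundspeed=158.6 kt
Leg 2: track=212.6°, groundspeed=130.1 kt
Leg 3: track=201.5°, groundspeed=128.6 kt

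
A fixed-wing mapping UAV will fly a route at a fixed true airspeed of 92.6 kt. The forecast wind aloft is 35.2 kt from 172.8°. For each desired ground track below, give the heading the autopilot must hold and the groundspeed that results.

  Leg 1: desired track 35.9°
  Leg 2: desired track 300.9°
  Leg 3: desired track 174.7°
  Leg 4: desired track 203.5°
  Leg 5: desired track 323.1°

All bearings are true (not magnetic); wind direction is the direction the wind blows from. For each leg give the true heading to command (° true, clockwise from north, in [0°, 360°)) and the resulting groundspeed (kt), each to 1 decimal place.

Leg 1: heading=51.0°, groundspeed=115.1 kt
Leg 2: heading=283.5°, groundspeed=110.1 kt
Leg 3: heading=174.0°, groundspeed=57.4 kt
Leg 4: heading=192.3°, groundspeed=60.6 kt
Leg 5: heading=312.2°, groundspeed=121.5 kt

Leg 1: desired track 35.9°; wind correction +15.1° → command heading 51.0°, groundspeed 115.1 kt
Leg 2: desired track 300.9°; wind correction -17.4° → command heading 283.5°, groundspeed 110.1 kt
Leg 3: desired track 174.7°; wind correction -0.7° → command heading 174.0°, groundspeed 57.4 kt
Leg 4: desired track 203.5°; wind correction -11.2° → command heading 192.3°, groundspeed 60.6 kt
Leg 5: desired track 323.1°; wind correction -10.9° → command heading 312.2°, groundspeed 121.5 kt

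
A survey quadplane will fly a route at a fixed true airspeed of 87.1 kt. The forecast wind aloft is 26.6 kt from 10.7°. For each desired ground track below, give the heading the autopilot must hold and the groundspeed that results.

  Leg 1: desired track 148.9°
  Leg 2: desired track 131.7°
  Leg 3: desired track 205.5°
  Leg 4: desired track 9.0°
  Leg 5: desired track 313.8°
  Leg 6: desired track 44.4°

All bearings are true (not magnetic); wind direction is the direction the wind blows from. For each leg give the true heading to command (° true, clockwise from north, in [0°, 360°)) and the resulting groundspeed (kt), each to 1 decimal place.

Leg 1: heading=137.2°, groundspeed=105.1 kt
Leg 2: heading=116.5°, groundspeed=97.8 kt
Leg 3: heading=210.0°, groundspeed=112.6 kt
Leg 4: heading=9.5°, groundspeed=60.5 kt
Leg 5: heading=328.6°, groundspeed=69.7 kt
Leg 6: heading=34.6°, groundspeed=63.7 kt

Leg 1: desired track 148.9°; wind correction -11.7° → command heading 137.2°, groundspeed 105.1 kt
Leg 2: desired track 131.7°; wind correction -15.2° → command heading 116.5°, groundspeed 97.8 kt
Leg 3: desired track 205.5°; wind correction +4.5° → command heading 210.0°, groundspeed 112.6 kt
Leg 4: desired track 9.0°; wind correction +0.5° → command heading 9.5°, groundspeed 60.5 kt
Leg 5: desired track 313.8°; wind correction +14.8° → command heading 328.6°, groundspeed 69.7 kt
Leg 6: desired track 44.4°; wind correction -9.8° → command heading 34.6°, groundspeed 63.7 kt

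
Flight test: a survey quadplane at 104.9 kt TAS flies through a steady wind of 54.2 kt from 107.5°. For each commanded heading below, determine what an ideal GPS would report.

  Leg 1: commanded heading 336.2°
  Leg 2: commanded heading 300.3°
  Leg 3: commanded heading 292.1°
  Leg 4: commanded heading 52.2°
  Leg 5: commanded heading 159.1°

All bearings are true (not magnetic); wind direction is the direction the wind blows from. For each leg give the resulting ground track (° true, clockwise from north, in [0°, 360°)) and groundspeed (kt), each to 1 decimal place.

Leg 1: track=320.1°, groundspeed=146.4 kt
Leg 2: track=295.9°, groundspeed=158.2 kt
Leg 3: track=290.5°, groundspeed=159.0 kt
Leg 4: track=21.2°, groundspeed=86.4 kt
Leg 5: track=189.9°, groundspeed=82.9 kt

Leg 1: heading 336.2°; drift -16.1° → track 320.1°, groundspeed 146.4 kt
Leg 2: heading 300.3°; drift -4.4° → track 295.9°, groundspeed 158.2 kt
Leg 3: heading 292.1°; drift -1.6° → track 290.5°, groundspeed 159.0 kt
Leg 4: heading 52.2°; drift -31.0° → track 21.2°, groundspeed 86.4 kt
Leg 5: heading 159.1°; drift +30.8° → track 189.9°, groundspeed 82.9 kt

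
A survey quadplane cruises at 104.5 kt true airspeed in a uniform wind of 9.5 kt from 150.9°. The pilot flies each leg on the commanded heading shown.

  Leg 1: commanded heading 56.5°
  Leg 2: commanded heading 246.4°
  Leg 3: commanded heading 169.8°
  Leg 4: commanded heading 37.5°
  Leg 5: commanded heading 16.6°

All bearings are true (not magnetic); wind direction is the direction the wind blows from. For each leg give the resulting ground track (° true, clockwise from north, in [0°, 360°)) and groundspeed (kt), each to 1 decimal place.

Leg 1: track=51.4°, groundspeed=105.7 kt
Leg 2: track=251.5°, groundspeed=105.8 kt
Leg 3: track=171.6°, groundspeed=95.6 kt
Leg 4: track=32.9°, groundspeed=108.6 kt
Leg 5: track=13.1°, groundspeed=111.3 kt

Leg 1: heading 56.5°; drift -5.1° → track 51.4°, groundspeed 105.7 kt
Leg 2: heading 246.4°; drift +5.1° → track 251.5°, groundspeed 105.8 kt
Leg 3: heading 169.8°; drift +1.8° → track 171.6°, groundspeed 95.6 kt
Leg 4: heading 37.5°; drift -4.6° → track 32.9°, groundspeed 108.6 kt
Leg 5: heading 16.6°; drift -3.5° → track 13.1°, groundspeed 111.3 kt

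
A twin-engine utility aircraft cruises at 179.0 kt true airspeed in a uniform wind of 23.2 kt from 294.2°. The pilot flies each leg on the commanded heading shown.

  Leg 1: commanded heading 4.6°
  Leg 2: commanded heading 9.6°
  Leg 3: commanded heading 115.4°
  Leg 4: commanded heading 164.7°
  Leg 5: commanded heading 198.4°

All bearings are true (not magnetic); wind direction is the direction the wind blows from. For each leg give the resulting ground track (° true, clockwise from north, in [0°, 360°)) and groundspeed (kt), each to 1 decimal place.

Leg 1: track=11.9°, groundspeed=172.6 kt
Leg 2: track=17.0°, groundspeed=174.6 kt
Leg 3: track=115.3°, groundspeed=202.2 kt
Leg 4: track=159.4°, groundspeed=194.6 kt
Leg 5: track=191.1°, groundspeed=182.8 kt

Leg 1: heading 4.6°; drift +7.3° → track 11.9°, groundspeed 172.6 kt
Leg 2: heading 9.6°; drift +7.4° → track 17.0°, groundspeed 174.6 kt
Leg 3: heading 115.4°; drift -0.1° → track 115.3°, groundspeed 202.2 kt
Leg 4: heading 164.7°; drift -5.3° → track 159.4°, groundspeed 194.6 kt
Leg 5: heading 198.4°; drift -7.3° → track 191.1°, groundspeed 182.8 kt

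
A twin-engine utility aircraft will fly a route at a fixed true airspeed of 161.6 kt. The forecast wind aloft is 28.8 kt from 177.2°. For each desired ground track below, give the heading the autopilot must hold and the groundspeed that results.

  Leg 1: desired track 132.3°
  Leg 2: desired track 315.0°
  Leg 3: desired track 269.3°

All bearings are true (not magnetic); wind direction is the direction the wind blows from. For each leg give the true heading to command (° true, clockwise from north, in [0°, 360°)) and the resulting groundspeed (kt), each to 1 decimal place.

Leg 1: desired track 132.3°; wind correction +7.2° → command heading 139.5°, groundspeed 139.9 kt
Leg 2: desired track 315.0°; wind correction -6.9° → command heading 308.1°, groundspeed 181.8 kt
Leg 3: desired track 269.3°; wind correction -10.3° → command heading 259.0°, groundspeed 160.1 kt

Leg 1: heading=139.5°, groundspeed=139.9 kt
Leg 2: heading=308.1°, groundspeed=181.8 kt
Leg 3: heading=259.0°, groundspeed=160.1 kt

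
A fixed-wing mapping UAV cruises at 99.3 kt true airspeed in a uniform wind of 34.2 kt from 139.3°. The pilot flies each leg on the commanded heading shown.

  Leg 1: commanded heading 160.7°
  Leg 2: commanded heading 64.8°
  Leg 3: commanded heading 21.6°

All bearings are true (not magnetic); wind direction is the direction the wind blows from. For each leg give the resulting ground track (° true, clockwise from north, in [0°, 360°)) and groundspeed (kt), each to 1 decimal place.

Leg 1: heading 160.7°; drift +10.5° → track 171.2°, groundspeed 68.6 kt
Leg 2: heading 64.8°; drift -20.1° → track 44.7°, groundspeed 96.0 kt
Leg 3: heading 21.6°; drift -14.7° → track 6.9°, groundspeed 119.1 kt

Leg 1: track=171.2°, groundspeed=68.6 kt
Leg 2: track=44.7°, groundspeed=96.0 kt
Leg 3: track=6.9°, groundspeed=119.1 kt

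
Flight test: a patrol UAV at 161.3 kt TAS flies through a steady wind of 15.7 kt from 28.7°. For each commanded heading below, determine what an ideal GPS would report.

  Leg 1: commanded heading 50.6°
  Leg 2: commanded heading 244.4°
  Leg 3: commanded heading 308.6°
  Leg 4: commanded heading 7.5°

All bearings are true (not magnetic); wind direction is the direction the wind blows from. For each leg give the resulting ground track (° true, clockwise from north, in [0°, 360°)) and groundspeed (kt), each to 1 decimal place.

Leg 1: track=52.9°, groundspeed=146.8 kt
Leg 2: track=241.4°, groundspeed=174.3 kt
Leg 3: track=303.0°, groundspeed=159.4 kt
Leg 4: track=5.3°, groundspeed=146.8 kt

Leg 1: heading 50.6°; drift +2.3° → track 52.9°, groundspeed 146.8 kt
Leg 2: heading 244.4°; drift -3.0° → track 241.4°, groundspeed 174.3 kt
Leg 3: heading 308.6°; drift -5.6° → track 303.0°, groundspeed 159.4 kt
Leg 4: heading 7.5°; drift -2.2° → track 5.3°, groundspeed 146.8 kt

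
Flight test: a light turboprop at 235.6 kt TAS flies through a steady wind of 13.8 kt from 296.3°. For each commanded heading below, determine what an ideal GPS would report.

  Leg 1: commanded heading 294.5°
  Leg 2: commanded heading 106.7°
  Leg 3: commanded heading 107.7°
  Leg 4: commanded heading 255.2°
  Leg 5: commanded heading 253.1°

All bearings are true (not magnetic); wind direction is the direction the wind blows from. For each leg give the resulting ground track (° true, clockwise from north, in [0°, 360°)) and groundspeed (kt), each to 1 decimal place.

Leg 1: track=294.4°, groundspeed=221.8 kt
Leg 2: track=107.2°, groundspeed=249.2 kt
Leg 3: track=108.2°, groundspeed=249.3 kt
Leg 4: track=252.9°, groundspeed=225.4 kt
Leg 5: track=250.7°, groundspeed=225.7 kt

Leg 1: heading 294.5°; drift -0.1° → track 294.4°, groundspeed 221.8 kt
Leg 2: heading 106.7°; drift +0.5° → track 107.2°, groundspeed 249.2 kt
Leg 3: heading 107.7°; drift +0.5° → track 108.2°, groundspeed 249.3 kt
Leg 4: heading 255.2°; drift -2.3° → track 252.9°, groundspeed 225.4 kt
Leg 5: heading 253.1°; drift -2.4° → track 250.7°, groundspeed 225.7 kt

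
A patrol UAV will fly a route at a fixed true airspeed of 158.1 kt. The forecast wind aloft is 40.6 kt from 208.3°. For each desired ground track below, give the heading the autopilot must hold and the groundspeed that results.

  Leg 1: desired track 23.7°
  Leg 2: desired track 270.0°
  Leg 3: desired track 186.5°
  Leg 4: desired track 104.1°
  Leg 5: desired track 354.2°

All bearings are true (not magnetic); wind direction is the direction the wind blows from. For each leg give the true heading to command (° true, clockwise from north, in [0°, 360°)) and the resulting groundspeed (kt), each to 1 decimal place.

Leg 1: heading=22.5°, groundspeed=198.5 kt
Leg 2: heading=256.9°, groundspeed=134.8 kt
Leg 3: heading=192.0°, groundspeed=119.7 kt
Leg 4: heading=118.5°, groundspeed=163.1 kt
Leg 5: heading=345.9°, groundspeed=190.1 kt

Leg 1: desired track 23.7°; wind correction -1.2° → command heading 22.5°, groundspeed 198.5 kt
Leg 2: desired track 270.0°; wind correction -13.1° → command heading 256.9°, groundspeed 134.8 kt
Leg 3: desired track 186.5°; wind correction +5.5° → command heading 192.0°, groundspeed 119.7 kt
Leg 4: desired track 104.1°; wind correction +14.4° → command heading 118.5°, groundspeed 163.1 kt
Leg 5: desired track 354.2°; wind correction -8.3° → command heading 345.9°, groundspeed 190.1 kt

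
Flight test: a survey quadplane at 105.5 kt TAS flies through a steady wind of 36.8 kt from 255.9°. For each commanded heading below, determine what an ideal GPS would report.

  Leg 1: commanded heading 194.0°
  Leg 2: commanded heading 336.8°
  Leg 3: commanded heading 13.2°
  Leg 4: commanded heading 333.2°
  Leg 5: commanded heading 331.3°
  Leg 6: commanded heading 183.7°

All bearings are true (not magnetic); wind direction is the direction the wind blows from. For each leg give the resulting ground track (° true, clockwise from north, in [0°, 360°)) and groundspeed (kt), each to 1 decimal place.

Leg 1: heading 194.0°; drift -20.2° → track 173.8°, groundspeed 94.0 kt
Leg 2: heading 336.8°; drift +20.0° → track 356.8°, groundspeed 106.1 kt
Leg 3: heading 13.2°; drift +15.0° → track 28.2°, groundspeed 126.7 kt
Leg 4: heading 333.2°; drift +20.2° → track 353.4°, groundspeed 103.8 kt
Leg 5: heading 331.3°; drift +20.3° → track 351.6°, groundspeed 102.6 kt
Leg 6: heading 183.7°; drift -20.4° → track 163.3°, groundspeed 100.6 kt

Leg 1: track=173.8°, groundspeed=94.0 kt
Leg 2: track=356.8°, groundspeed=106.1 kt
Leg 3: track=28.2°, groundspeed=126.7 kt
Leg 4: track=353.4°, groundspeed=103.8 kt
Leg 5: track=351.6°, groundspeed=102.6 kt
Leg 6: track=163.3°, groundspeed=100.6 kt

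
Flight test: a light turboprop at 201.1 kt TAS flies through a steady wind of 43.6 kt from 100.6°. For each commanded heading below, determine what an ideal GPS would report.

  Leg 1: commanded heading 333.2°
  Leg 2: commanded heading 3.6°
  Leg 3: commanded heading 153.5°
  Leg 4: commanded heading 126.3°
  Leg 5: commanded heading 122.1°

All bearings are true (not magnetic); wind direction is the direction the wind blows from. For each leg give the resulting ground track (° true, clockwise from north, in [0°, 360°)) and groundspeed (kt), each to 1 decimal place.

Leg 1: heading 333.2°; drift -8.7° → track 324.5°, groundspeed 230.2 kt
Leg 2: heading 3.6°; drift -11.8° → track 351.8°, groundspeed 210.9 kt
Leg 3: heading 153.5°; drift +11.3° → track 164.8°, groundspeed 178.2 kt
Leg 4: heading 126.3°; drift +6.7° → track 133.0°, groundspeed 162.9 kt
Leg 5: heading 122.1°; drift +5.7° → track 127.8°, groundspeed 161.3 kt

Leg 1: track=324.5°, groundspeed=230.2 kt
Leg 2: track=351.8°, groundspeed=210.9 kt
Leg 3: track=164.8°, groundspeed=178.2 kt
Leg 4: track=133.0°, groundspeed=162.9 kt
Leg 5: track=127.8°, groundspeed=161.3 kt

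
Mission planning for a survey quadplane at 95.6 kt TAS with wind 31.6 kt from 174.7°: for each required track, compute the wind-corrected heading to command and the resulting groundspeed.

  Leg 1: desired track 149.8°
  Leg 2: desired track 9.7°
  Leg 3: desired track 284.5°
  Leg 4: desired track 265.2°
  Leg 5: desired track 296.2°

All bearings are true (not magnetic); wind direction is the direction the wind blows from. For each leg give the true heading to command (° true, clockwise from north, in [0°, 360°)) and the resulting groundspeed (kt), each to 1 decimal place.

Leg 1: heading=157.8°, groundspeed=66.0 kt
Leg 2: heading=14.6°, groundspeed=125.8 kt
Leg 3: heading=266.4°, groundspeed=101.6 kt
Leg 4: heading=245.9°, groundspeed=90.5 kt
Leg 5: heading=279.8°, groundspeed=108.2 kt

Leg 1: desired track 149.8°; wind correction +8.0° → command heading 157.8°, groundspeed 66.0 kt
Leg 2: desired track 9.7°; wind correction +4.9° → command heading 14.6°, groundspeed 125.8 kt
Leg 3: desired track 284.5°; wind correction -18.1° → command heading 266.4°, groundspeed 101.6 kt
Leg 4: desired track 265.2°; wind correction -19.3° → command heading 245.9°, groundspeed 90.5 kt
Leg 5: desired track 296.2°; wind correction -16.4° → command heading 279.8°, groundspeed 108.2 kt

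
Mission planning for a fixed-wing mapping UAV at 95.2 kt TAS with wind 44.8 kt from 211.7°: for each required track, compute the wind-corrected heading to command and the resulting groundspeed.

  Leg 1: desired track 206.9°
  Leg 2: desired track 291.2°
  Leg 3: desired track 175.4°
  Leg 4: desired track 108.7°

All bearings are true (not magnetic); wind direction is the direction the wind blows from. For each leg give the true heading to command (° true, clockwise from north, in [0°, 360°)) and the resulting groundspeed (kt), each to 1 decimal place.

Leg 1: heading=209.2°, groundspeed=50.5 kt
Leg 2: heading=263.6°, groundspeed=76.2 kt
Leg 3: heading=191.6°, groundspeed=55.3 kt
Leg 4: heading=136.0°, groundspeed=94.7 kt

Leg 1: desired track 206.9°; wind correction +2.3° → command heading 209.2°, groundspeed 50.5 kt
Leg 2: desired track 291.2°; wind correction -27.6° → command heading 263.6°, groundspeed 76.2 kt
Leg 3: desired track 175.4°; wind correction +16.2° → command heading 191.6°, groundspeed 55.3 kt
Leg 4: desired track 108.7°; wind correction +27.3° → command heading 136.0°, groundspeed 94.7 kt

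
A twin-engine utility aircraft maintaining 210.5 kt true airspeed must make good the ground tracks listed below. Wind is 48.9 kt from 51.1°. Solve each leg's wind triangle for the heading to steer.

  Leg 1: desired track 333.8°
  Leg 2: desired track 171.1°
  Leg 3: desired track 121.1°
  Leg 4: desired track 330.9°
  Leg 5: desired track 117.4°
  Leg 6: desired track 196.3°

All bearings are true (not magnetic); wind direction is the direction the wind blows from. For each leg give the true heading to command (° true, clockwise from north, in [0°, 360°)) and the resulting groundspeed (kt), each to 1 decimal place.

Leg 1: desired track 333.8°; wind correction +13.1° → command heading 346.9°, groundspeed 194.3 kt
Leg 2: desired track 171.1°; wind correction -11.6° → command heading 159.5°, groundspeed 230.6 kt
Leg 3: desired track 121.1°; wind correction -12.6° → command heading 108.5°, groundspeed 188.7 kt
Leg 4: desired track 330.9°; wind correction +13.2° → command heading 344.1°, groundspeed 196.6 kt
Leg 5: desired track 117.4°; wind correction -12.3° → command heading 105.1°, groundspeed 186.0 kt
Leg 6: desired track 196.3°; wind correction -7.6° → command heading 188.7°, groundspeed 248.8 kt

Leg 1: heading=346.9°, groundspeed=194.3 kt
Leg 2: heading=159.5°, groundspeed=230.6 kt
Leg 3: heading=108.5°, groundspeed=188.7 kt
Leg 4: heading=344.1°, groundspeed=196.6 kt
Leg 5: heading=105.1°, groundspeed=186.0 kt
Leg 6: heading=188.7°, groundspeed=248.8 kt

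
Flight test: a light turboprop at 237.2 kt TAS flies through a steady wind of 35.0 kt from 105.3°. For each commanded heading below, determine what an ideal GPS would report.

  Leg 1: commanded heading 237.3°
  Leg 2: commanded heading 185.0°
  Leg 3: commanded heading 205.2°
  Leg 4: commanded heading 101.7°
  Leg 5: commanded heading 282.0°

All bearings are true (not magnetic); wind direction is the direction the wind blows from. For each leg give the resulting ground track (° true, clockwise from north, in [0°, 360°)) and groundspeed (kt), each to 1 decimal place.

Leg 1: track=243.0°, groundspeed=261.9 kt
Leg 2: track=193.5°, groundspeed=233.5 kt
Leg 3: track=213.3°, groundspeed=245.6 kt
Leg 4: track=101.1°, groundspeed=202.3 kt
Leg 5: track=282.4°, groundspeed=272.1 kt

Leg 1: heading 237.3°; drift +5.7° → track 243.0°, groundspeed 261.9 kt
Leg 2: heading 185.0°; drift +8.5° → track 193.5°, groundspeed 233.5 kt
Leg 3: heading 205.2°; drift +8.1° → track 213.3°, groundspeed 245.6 kt
Leg 4: heading 101.7°; drift -0.6° → track 101.1°, groundspeed 202.3 kt
Leg 5: heading 282.0°; drift +0.4° → track 282.4°, groundspeed 272.1 kt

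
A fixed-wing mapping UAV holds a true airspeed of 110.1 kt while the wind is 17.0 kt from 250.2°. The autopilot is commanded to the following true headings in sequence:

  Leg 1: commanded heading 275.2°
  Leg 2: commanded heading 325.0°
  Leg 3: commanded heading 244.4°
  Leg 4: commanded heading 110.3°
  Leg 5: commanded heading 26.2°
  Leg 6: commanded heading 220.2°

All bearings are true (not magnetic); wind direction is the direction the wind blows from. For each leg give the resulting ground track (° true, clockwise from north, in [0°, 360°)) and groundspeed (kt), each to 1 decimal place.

Leg 1: heading 275.2°; drift +4.3° → track 279.5°, groundspeed 95.0 kt
Leg 2: heading 325.0°; drift +8.8° → track 333.8°, groundspeed 106.9 kt
Leg 3: heading 244.4°; drift -1.1° → track 243.3°, groundspeed 93.2 kt
Leg 4: heading 110.3°; drift -5.1° → track 105.2°, groundspeed 123.6 kt
Leg 5: heading 26.2°; drift +5.5° → track 31.7°, groundspeed 122.9 kt
Leg 6: heading 220.2°; drift -5.1° → track 215.1°, groundspeed 95.8 kt

Leg 1: track=279.5°, groundspeed=95.0 kt
Leg 2: track=333.8°, groundspeed=106.9 kt
Leg 3: track=243.3°, groundspeed=93.2 kt
Leg 4: track=105.2°, groundspeed=123.6 kt
Leg 5: track=31.7°, groundspeed=122.9 kt
Leg 6: track=215.1°, groundspeed=95.8 kt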